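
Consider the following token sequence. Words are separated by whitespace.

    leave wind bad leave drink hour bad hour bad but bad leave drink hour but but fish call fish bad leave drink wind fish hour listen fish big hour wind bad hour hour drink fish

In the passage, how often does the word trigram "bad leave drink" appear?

Scanning the 33 overlapping trigram windows for "bad leave drink":
  position 3–5: bad leave drink
  position 11–13: bad leave drink
  position 20–22: bad leave drink

3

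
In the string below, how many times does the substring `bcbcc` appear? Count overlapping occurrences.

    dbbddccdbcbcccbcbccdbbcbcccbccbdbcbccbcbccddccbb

Sliding a length-5 window over the 48 characters (44 positions):
  position 9–13: bcbcc
  position 15–19: bcbcc
  position 22–26: bcbcc
  position 33–37: bcbcc
  position 38–42: bcbcc

5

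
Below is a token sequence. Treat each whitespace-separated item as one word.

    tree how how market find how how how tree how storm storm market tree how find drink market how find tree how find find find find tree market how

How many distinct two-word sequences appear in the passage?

17

29 tokens → 28 bigram windows in total.
Repeated bigrams (each contributes count−1 duplicates):
  tree how: 4
  find find: 3
  how find: 3
  how how: 3
  find tree: 2
  market how: 2
11 duplicate windows → 28 − 11 = 17 distinct.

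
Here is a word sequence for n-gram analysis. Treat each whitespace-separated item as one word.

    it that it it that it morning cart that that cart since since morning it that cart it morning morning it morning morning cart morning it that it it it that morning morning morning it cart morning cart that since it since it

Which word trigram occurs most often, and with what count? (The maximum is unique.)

"it that it", 3 times

Trigram frequencies (highest first):
  it that it: 3
  that it it: 2
  it it that: 2
  morning cart that: 2
  morning it that: 2
  it morning morning: 2
  … (27 more, each ≤ 2)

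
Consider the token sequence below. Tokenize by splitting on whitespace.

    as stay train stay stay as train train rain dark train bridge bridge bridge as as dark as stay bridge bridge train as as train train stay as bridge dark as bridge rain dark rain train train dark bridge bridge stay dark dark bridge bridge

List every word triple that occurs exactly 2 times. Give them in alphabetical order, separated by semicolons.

as train train; dark bridge bridge

Trigram counts meeting the condition (exactly 2 times):
  as train train: 2
  dark bridge bridge: 2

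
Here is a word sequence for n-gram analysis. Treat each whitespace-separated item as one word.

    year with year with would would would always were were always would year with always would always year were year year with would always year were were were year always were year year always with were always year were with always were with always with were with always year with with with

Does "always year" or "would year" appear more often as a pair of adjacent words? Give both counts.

"always year": 4 occurrences
"would year": 1 occurrence

"always year" (4 vs 1)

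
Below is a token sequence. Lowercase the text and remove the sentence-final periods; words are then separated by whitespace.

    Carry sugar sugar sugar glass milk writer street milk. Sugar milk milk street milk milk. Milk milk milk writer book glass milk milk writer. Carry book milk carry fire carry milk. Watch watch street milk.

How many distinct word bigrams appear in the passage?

23

35 tokens → 34 bigram windows in total.
Repeated bigrams (each contributes count−1 duplicates):
  milk milk: 6
  milk writer: 3
  street milk: 3
  glass milk: 2
  sugar sugar: 2
11 duplicate windows → 34 − 11 = 23 distinct.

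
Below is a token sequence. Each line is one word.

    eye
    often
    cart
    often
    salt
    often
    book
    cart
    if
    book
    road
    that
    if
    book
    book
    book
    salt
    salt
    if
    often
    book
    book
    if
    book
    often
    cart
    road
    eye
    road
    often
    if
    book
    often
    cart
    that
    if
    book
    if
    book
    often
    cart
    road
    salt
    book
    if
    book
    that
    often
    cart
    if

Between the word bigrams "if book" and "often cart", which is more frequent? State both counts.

"if book": 7 occurrences
"often cart": 5 occurrences

"if book" (7 vs 5)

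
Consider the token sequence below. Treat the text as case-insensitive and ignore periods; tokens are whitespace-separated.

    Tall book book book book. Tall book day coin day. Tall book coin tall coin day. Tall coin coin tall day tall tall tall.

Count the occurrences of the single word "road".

Scanning the 24 tokens for "road":
  (none found)

0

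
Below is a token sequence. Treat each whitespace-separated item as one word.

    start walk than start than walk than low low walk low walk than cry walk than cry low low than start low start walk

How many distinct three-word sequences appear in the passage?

21

24 tokens → 22 trigram windows in total.
Repeated trigrams (each contributes count−1 duplicates):
  walk than cry: 2
1 duplicate windows → 22 − 1 = 21 distinct.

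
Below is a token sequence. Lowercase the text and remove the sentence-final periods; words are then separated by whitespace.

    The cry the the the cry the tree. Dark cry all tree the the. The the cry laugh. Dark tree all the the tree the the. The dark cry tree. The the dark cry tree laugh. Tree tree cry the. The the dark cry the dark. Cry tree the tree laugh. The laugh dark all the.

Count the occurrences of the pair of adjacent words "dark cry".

5

Scanning the 55 overlapping bigram windows for "dark cry":
  position 9–10: dark cry
  position 28–29: dark cry
  position 33–34: dark cry
  position 43–44: dark cry
  position 46–47: dark cry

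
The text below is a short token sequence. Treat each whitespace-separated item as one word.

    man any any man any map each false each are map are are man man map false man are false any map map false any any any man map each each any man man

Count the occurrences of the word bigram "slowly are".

0

Scanning the 33 overlapping bigram windows for "slowly are":
  (none found)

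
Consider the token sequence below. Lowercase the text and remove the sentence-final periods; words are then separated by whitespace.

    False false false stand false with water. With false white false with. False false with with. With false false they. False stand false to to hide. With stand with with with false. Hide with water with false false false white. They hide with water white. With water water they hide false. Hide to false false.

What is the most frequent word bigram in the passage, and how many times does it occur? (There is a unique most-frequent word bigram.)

Bigram frequencies (highest first):
  false false: 7
  with false: 5
  with water: 4
  with with: 4
  false with: 3
  hide with: 3
  … (22 more, each ≤ 2)

"false false", 7 times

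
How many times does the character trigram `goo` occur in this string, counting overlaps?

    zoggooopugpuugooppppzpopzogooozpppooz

Sliding a length-3 window over the 37 characters (35 positions):
  position 4–6: goo
  position 14–16: goo
  position 27–29: goo

3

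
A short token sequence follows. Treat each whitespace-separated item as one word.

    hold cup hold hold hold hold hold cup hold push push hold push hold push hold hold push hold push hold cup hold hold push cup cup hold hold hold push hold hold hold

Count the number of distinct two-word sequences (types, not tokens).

8

34 tokens → 33 bigram windows in total.
Repeated bigrams (each contributes count−1 duplicates):
  hold hold: 10
  hold push: 7
  push hold: 6
  cup hold: 4
  hold cup: 3
25 duplicate windows → 33 − 25 = 8 distinct.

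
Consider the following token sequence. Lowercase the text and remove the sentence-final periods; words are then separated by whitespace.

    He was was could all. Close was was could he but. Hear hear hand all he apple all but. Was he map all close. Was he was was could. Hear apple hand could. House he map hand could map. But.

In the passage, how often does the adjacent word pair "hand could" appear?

2

Scanning the 39 overlapping bigram windows for "hand could":
  position 32–33: hand could
  position 37–38: hand could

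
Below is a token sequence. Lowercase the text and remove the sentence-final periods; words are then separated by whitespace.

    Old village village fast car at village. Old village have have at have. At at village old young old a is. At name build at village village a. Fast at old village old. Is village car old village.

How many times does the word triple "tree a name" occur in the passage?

0

Scanning the 36 overlapping trigram windows for "tree a name":
  (none found)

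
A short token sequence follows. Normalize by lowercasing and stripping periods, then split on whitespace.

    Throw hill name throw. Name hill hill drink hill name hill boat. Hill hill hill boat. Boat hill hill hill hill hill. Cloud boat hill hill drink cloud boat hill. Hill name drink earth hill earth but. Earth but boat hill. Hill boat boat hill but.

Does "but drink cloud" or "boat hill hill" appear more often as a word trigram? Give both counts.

"but drink cloud": 0 occurrences
"boat hill hill": 5 occurrences

"boat hill hill" (5 vs 0)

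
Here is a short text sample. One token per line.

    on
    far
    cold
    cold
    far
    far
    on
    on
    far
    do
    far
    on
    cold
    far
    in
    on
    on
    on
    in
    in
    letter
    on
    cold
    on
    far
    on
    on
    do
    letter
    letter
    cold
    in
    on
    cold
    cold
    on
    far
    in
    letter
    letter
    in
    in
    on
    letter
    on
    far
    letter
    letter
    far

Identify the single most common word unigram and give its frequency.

Unigram frequencies (highest first):
  on: 15
  far: 10
  letter: 8
  cold: 7
  in: 7
  do: 2

"on", 15 times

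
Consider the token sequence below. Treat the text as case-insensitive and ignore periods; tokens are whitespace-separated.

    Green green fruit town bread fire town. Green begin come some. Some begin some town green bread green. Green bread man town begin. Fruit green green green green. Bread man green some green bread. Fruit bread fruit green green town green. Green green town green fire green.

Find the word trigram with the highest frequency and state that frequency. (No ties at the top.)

Trigram frequencies (highest first):
  green green green: 3
  green green bread: 2
  green bread man: 2
  fruit green green: 2
  green green town: 2
  green town green: 2
  … (32 more, each ≤ 1)

"green green green", 3 times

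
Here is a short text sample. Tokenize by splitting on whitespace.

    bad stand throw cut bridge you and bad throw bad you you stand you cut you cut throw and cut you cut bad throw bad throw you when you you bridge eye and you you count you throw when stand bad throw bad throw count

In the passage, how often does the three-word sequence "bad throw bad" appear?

3

Scanning the 43 overlapping trigram windows for "bad throw bad":
  position 8–10: bad throw bad
  position 23–25: bad throw bad
  position 41–43: bad throw bad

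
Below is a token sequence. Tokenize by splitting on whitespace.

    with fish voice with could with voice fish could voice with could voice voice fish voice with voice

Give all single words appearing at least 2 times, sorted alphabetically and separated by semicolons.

Unigram counts meeting the condition (at least 2 times):
  could: 3
  fish: 3
  voice: 7
  with: 5

could; fish; voice; with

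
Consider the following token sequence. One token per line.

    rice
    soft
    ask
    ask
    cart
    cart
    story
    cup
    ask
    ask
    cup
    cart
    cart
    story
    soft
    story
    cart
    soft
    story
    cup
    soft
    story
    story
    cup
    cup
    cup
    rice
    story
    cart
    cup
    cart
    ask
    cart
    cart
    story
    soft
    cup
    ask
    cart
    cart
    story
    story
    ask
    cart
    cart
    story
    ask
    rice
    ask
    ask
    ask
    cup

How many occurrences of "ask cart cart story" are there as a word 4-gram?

Scanning the 49 overlapping 4-gram windows for "ask cart cart story":
  position 4–7: ask cart cart story
  position 32–35: ask cart cart story
  position 38–41: ask cart cart story
  position 43–46: ask cart cart story

4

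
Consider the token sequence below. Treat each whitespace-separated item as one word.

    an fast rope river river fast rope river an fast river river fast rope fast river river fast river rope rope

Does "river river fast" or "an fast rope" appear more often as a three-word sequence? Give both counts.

"river river fast" (3 vs 1)

"river river fast": 3 occurrences
"an fast rope": 1 occurrence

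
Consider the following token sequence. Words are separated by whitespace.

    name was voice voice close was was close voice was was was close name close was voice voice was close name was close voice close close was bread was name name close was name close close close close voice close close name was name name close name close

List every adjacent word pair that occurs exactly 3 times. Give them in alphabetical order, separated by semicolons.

close voice; name was; voice close; was name; was was

Bigram counts meeting the condition (exactly 3 times):
  close voice: 3
  name was: 3
  voice close: 3
  was name: 3
  was was: 3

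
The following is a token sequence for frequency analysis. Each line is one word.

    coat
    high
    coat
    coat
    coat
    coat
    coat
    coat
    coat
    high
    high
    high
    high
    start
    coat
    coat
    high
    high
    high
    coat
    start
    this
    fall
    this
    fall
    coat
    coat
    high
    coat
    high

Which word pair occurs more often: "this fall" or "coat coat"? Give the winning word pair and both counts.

"this fall": 2 occurrences
"coat coat": 8 occurrences

"coat coat" (8 vs 2)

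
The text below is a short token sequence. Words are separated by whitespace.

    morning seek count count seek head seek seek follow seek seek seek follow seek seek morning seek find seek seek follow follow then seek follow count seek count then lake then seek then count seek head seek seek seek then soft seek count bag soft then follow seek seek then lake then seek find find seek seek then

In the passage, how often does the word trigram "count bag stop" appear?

Scanning the 56 overlapping trigram windows for "count bag stop":
  (none found)

0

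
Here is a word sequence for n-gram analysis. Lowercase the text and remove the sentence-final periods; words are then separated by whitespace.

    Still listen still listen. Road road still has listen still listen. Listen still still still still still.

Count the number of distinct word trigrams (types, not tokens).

12

17 tokens → 15 trigram windows in total.
Repeated trigrams (each contributes count−1 duplicates):
  still still still: 3
  listen still listen: 2
3 duplicate windows → 15 − 3 = 12 distinct.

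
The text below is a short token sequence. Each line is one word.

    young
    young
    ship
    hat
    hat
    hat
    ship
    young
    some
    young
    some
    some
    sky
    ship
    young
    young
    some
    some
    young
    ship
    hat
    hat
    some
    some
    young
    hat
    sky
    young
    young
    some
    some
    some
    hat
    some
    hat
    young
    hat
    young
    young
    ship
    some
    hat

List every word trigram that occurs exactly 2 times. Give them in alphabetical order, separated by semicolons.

Trigram counts meeting the condition (exactly 2 times):
  ship hat hat: 2
  some some young: 2
  young ship hat: 2
  young young ship: 2
  young young some: 2

ship hat hat; some some young; young ship hat; young young ship; young young some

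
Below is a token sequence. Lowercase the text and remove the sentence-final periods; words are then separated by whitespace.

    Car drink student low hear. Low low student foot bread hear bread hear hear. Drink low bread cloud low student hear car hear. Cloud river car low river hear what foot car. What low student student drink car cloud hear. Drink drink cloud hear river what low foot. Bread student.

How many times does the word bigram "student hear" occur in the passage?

Scanning the 49 overlapping bigram windows for "student hear":
  position 20–21: student hear

1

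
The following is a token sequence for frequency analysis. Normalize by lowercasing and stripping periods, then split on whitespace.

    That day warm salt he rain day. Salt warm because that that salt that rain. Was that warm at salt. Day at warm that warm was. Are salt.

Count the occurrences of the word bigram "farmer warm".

0

Scanning the 27 overlapping bigram windows for "farmer warm":
  (none found)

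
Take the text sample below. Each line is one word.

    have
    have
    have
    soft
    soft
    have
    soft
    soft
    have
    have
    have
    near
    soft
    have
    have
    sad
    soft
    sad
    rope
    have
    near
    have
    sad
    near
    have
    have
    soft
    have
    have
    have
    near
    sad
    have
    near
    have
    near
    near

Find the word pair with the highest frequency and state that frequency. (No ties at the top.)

"have have", 8 times

Bigram frequencies (highest first):
  have have: 8
  have near: 5
  soft have: 4
  have soft: 3
  near have: 3
  soft soft: 2
  … (10 more, each ≤ 2)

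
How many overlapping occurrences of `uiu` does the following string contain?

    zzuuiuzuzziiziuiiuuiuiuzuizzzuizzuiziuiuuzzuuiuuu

Sliding a length-3 window over the 49 characters (47 positions):
  position 4–6: uiu
  position 19–21: uiu
  position 21–23: uiu
  position 38–40: uiu
  position 45–47: uiu

5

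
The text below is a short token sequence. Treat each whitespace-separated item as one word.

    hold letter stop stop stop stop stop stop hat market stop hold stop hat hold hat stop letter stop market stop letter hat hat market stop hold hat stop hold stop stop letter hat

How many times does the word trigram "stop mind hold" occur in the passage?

0

Scanning the 32 overlapping trigram windows for "stop mind hold":
  (none found)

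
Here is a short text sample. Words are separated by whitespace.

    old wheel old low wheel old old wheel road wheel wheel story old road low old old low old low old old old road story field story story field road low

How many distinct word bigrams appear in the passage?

31 tokens → 30 bigram windows in total.
Repeated bigrams (each contributes count−1 duplicates):
  old old: 4
  low old: 3
  old low: 3
  old road: 2
  old wheel: 2
  road low: 2
  story field: 2
  wheel old: 2
12 duplicate windows → 30 − 12 = 18 distinct.

18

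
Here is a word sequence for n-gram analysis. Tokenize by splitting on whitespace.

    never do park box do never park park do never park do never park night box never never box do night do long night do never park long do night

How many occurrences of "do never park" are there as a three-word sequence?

4

Scanning the 28 overlapping trigram windows for "do never park":
  position 5–7: do never park
  position 9–11: do never park
  position 12–14: do never park
  position 25–27: do never park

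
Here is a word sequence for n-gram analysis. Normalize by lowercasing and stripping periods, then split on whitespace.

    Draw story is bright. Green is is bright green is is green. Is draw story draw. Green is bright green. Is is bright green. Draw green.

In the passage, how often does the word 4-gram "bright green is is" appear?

3

Scanning the 23 overlapping 4-gram windows for "bright green is is":
  position 4–7: bright green is is
  position 8–11: bright green is is
  position 19–22: bright green is is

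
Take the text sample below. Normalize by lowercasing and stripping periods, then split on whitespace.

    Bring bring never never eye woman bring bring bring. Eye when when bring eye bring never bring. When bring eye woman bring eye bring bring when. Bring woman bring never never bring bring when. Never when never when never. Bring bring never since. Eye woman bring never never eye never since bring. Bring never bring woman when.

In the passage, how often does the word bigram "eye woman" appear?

3

Scanning the 56 overlapping bigram windows for "eye woman":
  position 5–6: eye woman
  position 20–21: eye woman
  position 44–45: eye woman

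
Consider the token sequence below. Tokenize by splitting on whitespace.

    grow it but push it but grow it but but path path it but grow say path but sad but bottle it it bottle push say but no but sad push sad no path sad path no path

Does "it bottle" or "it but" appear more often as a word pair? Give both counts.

"it but" (4 vs 1)

"it bottle": 1 occurrence
"it but": 4 occurrences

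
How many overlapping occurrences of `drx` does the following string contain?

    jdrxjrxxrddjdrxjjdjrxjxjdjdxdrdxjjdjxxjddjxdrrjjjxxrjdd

Sliding a length-3 window over the 55 characters (53 positions):
  position 2–4: drx
  position 13–15: drx

2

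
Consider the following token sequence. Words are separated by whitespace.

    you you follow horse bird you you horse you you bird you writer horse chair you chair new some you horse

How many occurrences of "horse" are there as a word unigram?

4

Scanning the 21 tokens for "horse":
  position 4: horse
  position 8: horse
  position 14: horse
  position 21: horse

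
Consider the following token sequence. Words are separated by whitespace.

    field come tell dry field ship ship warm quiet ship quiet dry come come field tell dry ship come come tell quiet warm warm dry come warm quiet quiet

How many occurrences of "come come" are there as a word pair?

2

Scanning the 28 overlapping bigram windows for "come come":
  position 13–14: come come
  position 19–20: come come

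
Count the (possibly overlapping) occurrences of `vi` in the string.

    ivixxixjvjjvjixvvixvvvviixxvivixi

Sliding a length-2 window over the 33 characters (32 positions):
  position 2–3: vi
  position 17–18: vi
  position 23–24: vi
  position 28–29: vi
  position 30–31: vi

5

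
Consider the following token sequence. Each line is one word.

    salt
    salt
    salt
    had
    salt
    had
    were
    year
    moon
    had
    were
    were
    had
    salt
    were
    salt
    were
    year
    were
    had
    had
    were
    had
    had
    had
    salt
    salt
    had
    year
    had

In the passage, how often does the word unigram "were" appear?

7

Scanning the 30 tokens for "were":
  position 7: were
  position 11: were
  position 12: were
  position 15: were
  position 17: were
  position 19: were
  position 22: were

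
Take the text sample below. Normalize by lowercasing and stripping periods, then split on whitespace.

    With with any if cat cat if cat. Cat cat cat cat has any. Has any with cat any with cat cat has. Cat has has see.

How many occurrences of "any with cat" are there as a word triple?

2

Scanning the 25 overlapping trigram windows for "any with cat":
  position 16–18: any with cat
  position 19–21: any with cat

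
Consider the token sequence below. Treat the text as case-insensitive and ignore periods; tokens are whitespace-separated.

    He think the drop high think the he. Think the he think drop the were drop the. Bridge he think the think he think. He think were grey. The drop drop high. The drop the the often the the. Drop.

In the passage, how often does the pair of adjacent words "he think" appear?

6

Scanning the 39 overlapping bigram windows for "he think":
  position 1–2: he think
  position 8–9: he think
  position 11–12: he think
  position 19–20: he think
  position 23–24: he think
  position 25–26: he think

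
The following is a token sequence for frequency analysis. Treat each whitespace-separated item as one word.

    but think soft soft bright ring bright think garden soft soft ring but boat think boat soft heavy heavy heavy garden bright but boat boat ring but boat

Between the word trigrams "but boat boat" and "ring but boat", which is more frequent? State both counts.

"but boat boat": 1 occurrence
"ring but boat": 2 occurrences

"ring but boat" (2 vs 1)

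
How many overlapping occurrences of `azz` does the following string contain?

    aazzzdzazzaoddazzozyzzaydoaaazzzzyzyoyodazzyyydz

Sliding a length-3 window over the 48 characters (46 positions):
  position 2–4: azz
  position 8–10: azz
  position 15–17: azz
  position 29–31: azz
  position 41–43: azz

5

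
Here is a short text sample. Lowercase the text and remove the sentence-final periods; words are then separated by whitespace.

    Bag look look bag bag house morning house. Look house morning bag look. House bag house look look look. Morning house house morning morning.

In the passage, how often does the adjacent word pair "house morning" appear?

3

Scanning the 23 overlapping bigram windows for "house morning":
  position 6–7: house morning
  position 10–11: house morning
  position 22–23: house morning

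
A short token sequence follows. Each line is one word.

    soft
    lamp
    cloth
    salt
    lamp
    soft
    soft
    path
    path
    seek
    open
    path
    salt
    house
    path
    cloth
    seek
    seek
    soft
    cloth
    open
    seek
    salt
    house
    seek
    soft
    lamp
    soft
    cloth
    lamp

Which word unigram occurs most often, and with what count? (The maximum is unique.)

"soft", 6 times

Unigram frequencies (highest first):
  soft: 6
  seek: 5
  lamp: 4
  cloth: 4
  path: 4
  salt: 3
  … (2 more, each ≤ 2)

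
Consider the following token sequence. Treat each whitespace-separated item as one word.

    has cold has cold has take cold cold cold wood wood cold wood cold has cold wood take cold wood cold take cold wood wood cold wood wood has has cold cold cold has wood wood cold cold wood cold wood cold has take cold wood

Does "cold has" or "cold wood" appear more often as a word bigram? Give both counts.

"cold has": 5 occurrences
"cold wood": 9 occurrences

"cold wood" (9 vs 5)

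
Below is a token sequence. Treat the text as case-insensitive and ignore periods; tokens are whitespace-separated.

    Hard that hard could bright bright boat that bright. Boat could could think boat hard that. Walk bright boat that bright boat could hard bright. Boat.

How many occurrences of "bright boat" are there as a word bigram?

Scanning the 25 overlapping bigram windows for "bright boat":
  position 6–7: bright boat
  position 9–10: bright boat
  position 18–19: bright boat
  position 21–22: bright boat
  position 25–26: bright boat

5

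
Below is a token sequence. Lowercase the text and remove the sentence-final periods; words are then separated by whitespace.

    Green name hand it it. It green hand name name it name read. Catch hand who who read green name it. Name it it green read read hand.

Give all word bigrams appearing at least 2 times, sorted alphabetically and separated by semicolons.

Bigram counts meeting the condition (at least 2 times):
  green name: 2
  it green: 2
  it it: 3
  it name: 2
  name it: 3

green name; it green; it it; it name; name it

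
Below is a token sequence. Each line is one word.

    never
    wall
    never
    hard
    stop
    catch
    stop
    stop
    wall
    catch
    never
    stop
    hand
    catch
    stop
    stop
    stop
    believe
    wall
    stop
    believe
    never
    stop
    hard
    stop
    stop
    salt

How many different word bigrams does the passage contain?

27 tokens → 26 bigram windows in total.
Repeated bigrams (each contributes count−1 duplicates):
  stop stop: 4
  catch stop: 2
  hard stop: 2
  never stop: 2
  stop believe: 2
7 duplicate windows → 26 − 7 = 19 distinct.

19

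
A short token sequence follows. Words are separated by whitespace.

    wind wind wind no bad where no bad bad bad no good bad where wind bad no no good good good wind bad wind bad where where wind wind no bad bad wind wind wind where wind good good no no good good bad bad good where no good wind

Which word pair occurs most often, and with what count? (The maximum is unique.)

Bigram frequencies (highest first):
  wind wind: 5
  bad bad: 4
  no good: 4
  good good: 4
  no bad: 3
  bad where: 3
  … (15 more, each ≤ 3)

"wind wind", 5 times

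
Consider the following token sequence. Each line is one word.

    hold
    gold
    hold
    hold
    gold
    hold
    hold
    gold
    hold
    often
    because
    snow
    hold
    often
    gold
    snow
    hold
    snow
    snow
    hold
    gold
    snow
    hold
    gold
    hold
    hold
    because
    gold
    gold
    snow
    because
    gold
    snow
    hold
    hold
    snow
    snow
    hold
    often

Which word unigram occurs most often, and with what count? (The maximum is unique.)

"hold", 15 times

Unigram frequencies (highest first):
  hold: 15
  gold: 9
  snow: 9
  often: 3
  because: 3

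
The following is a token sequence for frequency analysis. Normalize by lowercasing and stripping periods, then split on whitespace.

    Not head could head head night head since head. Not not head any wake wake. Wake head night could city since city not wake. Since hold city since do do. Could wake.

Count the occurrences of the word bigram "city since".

Scanning the 31 overlapping bigram windows for "city since":
  position 20–21: city since
  position 27–28: city since

2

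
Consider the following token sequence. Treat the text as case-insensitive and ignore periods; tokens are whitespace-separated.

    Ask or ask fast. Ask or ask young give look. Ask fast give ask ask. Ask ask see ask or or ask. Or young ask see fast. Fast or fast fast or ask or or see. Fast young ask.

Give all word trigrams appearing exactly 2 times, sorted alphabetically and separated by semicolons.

Trigram counts meeting the condition (exactly 2 times):
  ask ask ask: 2
  ask or ask: 2
  ask or or: 2
  fast fast or: 2
  or ask or: 2

ask ask ask; ask or ask; ask or or; fast fast or; or ask or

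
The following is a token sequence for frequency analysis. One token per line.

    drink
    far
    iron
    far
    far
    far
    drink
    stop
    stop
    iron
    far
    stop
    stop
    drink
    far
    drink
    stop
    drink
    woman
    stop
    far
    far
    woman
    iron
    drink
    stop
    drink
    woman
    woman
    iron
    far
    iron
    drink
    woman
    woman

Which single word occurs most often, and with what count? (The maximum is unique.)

Unigram frequencies (highest first):
  far: 9
  drink: 8
  stop: 7
  woman: 6
  iron: 5

"far", 9 times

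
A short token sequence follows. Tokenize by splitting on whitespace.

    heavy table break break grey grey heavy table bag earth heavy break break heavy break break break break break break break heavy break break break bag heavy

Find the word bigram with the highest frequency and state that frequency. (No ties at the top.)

Bigram frequencies (highest first):
  break break: 10
  heavy break: 3
  heavy table: 2
  break heavy: 2
  table break: 1
  break grey: 1
  … (7 more, each ≤ 1)

"break break", 10 times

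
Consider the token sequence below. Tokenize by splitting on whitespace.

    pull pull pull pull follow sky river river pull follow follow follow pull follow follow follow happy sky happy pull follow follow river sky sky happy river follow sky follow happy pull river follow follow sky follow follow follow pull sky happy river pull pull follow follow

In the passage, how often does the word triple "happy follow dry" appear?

0

Scanning the 45 overlapping trigram windows for "happy follow dry":
  (none found)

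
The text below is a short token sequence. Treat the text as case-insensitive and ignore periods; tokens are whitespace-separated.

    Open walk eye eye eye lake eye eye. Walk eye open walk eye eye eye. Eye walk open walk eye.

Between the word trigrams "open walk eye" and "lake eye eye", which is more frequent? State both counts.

"open walk eye": 3 occurrences
"lake eye eye": 1 occurrence

"open walk eye" (3 vs 1)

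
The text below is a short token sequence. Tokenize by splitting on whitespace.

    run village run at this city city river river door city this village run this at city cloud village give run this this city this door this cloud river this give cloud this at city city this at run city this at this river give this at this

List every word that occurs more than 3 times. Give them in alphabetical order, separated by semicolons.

Unigram counts meeting the condition (more than 3 times):
  at: 6
  city: 8
  river: 4
  run: 5
  this: 14

at; city; river; run; this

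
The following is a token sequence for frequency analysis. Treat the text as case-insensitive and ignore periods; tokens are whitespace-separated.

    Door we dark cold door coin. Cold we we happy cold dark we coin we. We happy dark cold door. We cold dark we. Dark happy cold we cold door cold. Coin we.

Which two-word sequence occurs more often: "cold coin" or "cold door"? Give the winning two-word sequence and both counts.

"cold coin": 1 occurrence
"cold door": 3 occurrences

"cold door" (3 vs 1)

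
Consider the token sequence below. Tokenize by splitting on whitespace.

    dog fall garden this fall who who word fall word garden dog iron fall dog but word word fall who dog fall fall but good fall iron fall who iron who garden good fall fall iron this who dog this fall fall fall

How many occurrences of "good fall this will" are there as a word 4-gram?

Scanning the 40 overlapping 4-gram windows for "good fall this will":
  (none found)

0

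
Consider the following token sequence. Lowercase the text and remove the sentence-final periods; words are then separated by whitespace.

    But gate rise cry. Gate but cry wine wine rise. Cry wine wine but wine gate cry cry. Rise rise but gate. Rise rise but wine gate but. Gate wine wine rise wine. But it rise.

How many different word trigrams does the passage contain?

29

36 tokens → 34 trigram windows in total.
Repeated trigrams (each contributes count−1 duplicates):
  but gate rise: 2
  but wine gate: 2
  cry wine wine: 2
  rise rise but: 2
  wine wine rise: 2
5 duplicate windows → 34 − 5 = 29 distinct.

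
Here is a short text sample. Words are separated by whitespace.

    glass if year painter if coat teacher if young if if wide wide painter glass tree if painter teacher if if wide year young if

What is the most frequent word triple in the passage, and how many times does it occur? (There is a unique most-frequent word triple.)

Trigram frequencies (highest first):
  if if wide: 2
  glass if year: 1
  if year painter: 1
  year painter if: 1
  painter if coat: 1
  if coat teacher: 1
  … (16 more, each ≤ 1)

"if if wide", 2 times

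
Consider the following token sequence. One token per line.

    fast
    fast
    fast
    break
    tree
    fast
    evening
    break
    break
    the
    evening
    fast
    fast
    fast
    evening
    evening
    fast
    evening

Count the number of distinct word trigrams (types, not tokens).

18 tokens → 16 trigram windows in total.
Repeated trigrams (each contributes count−1 duplicates):
  fast fast fast: 2
1 duplicate windows → 16 − 1 = 15 distinct.

15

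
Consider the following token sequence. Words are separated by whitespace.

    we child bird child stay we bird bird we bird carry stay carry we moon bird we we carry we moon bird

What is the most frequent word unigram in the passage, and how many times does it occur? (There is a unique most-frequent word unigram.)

Unigram frequencies (highest first):
  we: 7
  bird: 6
  carry: 3
  child: 2
  stay: 2
  moon: 2

"we", 7 times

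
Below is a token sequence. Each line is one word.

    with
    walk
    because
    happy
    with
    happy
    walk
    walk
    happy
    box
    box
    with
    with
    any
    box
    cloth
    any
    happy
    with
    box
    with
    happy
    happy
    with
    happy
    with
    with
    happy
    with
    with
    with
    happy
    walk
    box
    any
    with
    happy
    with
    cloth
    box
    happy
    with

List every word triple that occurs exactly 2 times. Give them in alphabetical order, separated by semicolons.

Trigram counts meeting the condition (exactly 2 times):
  happy with happy: 2
  happy with with: 2
  with happy walk: 2
  with with happy: 2

happy with happy; happy with with; with happy walk; with with happy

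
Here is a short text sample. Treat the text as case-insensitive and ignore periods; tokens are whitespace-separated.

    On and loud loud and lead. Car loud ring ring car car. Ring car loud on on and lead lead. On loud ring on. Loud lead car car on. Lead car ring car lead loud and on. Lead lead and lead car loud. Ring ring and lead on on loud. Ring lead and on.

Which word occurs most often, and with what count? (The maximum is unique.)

Unigram frequencies (highest first):
  lead: 11
  on: 10
  loud: 9
  car: 9
  ring: 8
  and: 7

"lead", 11 times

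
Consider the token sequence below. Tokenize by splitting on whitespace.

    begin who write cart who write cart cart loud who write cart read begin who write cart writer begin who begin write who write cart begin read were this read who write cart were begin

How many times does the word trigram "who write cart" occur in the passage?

6

Scanning the 33 overlapping trigram windows for "who write cart":
  position 2–4: who write cart
  position 5–7: who write cart
  position 10–12: who write cart
  position 15–17: who write cart
  position 23–25: who write cart
  position 31–33: who write cart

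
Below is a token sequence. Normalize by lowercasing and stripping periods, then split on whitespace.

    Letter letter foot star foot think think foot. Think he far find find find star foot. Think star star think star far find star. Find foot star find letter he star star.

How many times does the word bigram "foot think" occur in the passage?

3

Scanning the 31 overlapping bigram windows for "foot think":
  position 5–6: foot think
  position 8–9: foot think
  position 16–17: foot think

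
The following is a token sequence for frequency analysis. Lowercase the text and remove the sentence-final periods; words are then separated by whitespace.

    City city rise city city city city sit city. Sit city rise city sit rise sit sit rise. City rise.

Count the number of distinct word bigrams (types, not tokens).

20 tokens → 19 bigram windows in total.
Repeated bigrams (each contributes count−1 duplicates):
  city city: 4
  city rise: 3
  city sit: 3
  rise city: 3
  sit city: 2
  sit rise: 2
11 duplicate windows → 19 − 11 = 8 distinct.

8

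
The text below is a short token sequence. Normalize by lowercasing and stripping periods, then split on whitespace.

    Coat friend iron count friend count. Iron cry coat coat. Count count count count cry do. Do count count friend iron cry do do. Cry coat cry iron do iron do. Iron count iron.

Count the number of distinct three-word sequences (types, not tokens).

29

34 tokens → 32 trigram windows in total.
Repeated trigrams (each contributes count−1 duplicates):
  count count count: 2
  cry do do: 2
  iron do iron: 2
3 duplicate windows → 32 − 3 = 29 distinct.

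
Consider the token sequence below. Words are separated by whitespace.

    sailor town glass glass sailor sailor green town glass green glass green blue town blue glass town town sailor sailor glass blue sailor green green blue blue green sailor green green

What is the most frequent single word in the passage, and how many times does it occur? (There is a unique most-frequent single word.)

"green", 8 times

Unigram frequencies (highest first):
  green: 8
  sailor: 7
  glass: 6
  town: 5
  blue: 5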